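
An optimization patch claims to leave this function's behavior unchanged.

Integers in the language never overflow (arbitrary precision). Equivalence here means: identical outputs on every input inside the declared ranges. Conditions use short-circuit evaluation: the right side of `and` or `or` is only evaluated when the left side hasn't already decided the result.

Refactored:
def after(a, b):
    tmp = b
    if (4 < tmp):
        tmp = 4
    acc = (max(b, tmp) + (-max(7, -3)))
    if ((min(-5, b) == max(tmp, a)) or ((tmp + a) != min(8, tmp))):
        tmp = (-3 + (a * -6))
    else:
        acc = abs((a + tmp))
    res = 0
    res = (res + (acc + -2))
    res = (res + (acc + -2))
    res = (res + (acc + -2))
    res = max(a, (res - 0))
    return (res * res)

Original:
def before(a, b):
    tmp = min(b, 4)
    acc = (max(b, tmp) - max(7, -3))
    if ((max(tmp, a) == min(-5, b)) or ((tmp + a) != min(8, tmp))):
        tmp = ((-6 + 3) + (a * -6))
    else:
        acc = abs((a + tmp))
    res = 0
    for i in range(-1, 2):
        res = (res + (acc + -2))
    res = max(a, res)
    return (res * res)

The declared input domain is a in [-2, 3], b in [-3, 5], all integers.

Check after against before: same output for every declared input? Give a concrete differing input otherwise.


The two are interchangeable: comparison usage differs; and constant usage differs; and branching structure differs; and loop structure differs; and min/max/abs usage differs; and local variable names differ; and statement counts differ; and arithmetic usage differs, and every declared input agrees.
As a probe, take a=3, b=1: before runs tmp := 1 | acc := -6 | ((max(tmp, a) == min(-5, b)) or ((tmp + a) != min(8, tmp))): true | tmp := -21 | res := 0 | iter i=-1: | res := -8 | iter i=0: | res := -16 | iter i=1: | res := -24 | res := 3 | result 9; after runs tmp := 1 | (4 < tmp): false | acc := -6 | ((min(-5, b) == max(tmp, a)) or ((tmp + a) != min(8, tmp))): true | tmp := -21 | res := 0 | res := -8 | res := -16 | res := -24 | res := 3 | result 9; both end at 9.
Every one of the 54 inputs gives matching results.
verdict: equivalent


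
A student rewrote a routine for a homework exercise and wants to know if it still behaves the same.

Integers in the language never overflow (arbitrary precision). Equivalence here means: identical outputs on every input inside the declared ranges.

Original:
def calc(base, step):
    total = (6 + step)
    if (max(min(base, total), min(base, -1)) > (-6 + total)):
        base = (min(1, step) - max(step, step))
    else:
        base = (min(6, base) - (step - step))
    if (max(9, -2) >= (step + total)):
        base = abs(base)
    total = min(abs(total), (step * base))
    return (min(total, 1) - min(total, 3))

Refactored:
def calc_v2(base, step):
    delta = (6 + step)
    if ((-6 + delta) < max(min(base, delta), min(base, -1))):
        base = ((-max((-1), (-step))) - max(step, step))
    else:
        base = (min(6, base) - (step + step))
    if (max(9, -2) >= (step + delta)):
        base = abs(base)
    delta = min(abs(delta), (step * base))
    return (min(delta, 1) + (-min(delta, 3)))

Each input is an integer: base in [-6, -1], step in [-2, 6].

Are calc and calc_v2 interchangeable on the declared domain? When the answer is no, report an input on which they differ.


Input base=-2, step=1: -1 from calc versus -2 from calc_v2.
verdict: not equivalent; witness: base=-2, step=1


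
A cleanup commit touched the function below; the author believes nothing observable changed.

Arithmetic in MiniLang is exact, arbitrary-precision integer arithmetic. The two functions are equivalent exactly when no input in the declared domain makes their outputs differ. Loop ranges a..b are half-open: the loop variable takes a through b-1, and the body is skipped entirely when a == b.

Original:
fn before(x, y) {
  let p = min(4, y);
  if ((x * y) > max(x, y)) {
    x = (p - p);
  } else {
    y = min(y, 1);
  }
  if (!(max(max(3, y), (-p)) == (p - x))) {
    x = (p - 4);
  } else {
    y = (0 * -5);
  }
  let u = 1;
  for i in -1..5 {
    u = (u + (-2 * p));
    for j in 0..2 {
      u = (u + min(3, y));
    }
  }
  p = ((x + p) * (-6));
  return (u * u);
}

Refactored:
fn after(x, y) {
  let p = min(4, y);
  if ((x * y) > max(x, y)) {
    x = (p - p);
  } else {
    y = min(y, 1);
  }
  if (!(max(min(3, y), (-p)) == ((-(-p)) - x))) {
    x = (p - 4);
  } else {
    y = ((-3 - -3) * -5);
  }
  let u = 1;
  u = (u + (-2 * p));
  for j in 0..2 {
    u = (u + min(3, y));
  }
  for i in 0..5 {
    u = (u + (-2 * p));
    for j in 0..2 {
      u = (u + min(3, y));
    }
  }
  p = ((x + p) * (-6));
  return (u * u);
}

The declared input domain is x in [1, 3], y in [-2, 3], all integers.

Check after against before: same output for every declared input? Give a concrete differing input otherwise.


Not equivalent: x=1, y=2 separates them (121 vs 529).
before: p=2, then ((x * y) > max(x, y)) is false, then y=1, then (!(max(max(3, y), (-p)) == (p - x))) is true, then x=-2, then u=1, then (i=-1), then u=-3, then (j=0), then u=-2, then (j=1), then u=-1, then (i=0), then u=-5, then (j=0), then u=-4, then (j=1), then u=-3, then (i=1), then u=-7, then (j=0), then u=-6, then (j=1), then u=-5, then (i=2), then u=-9, then (j=0), then u=-8, then (j=1), then u=-7, then (i=3), then u=-11, then (j=0), then u=-10, then (j=1), then u=-9, then (i=4), then u=-13, then (j=0), then u=-12, then (j=1), then u=-11, then p=0, then returns 121
after: p=2, then ((x * y) > max(x, y)) is false, then y=1, then (!(max(min(3, y), (-p)) == ((-(-p)) - x))) is false, then y=0, then u=1, then u=-3, then (j=0), then u=-3, then (j=1), then u=-3, then (i=0), then u=-7, then (j=0), then u=-7, then (j=1), then u=-7, then (i=1), then u=-11, then (j=0), then u=-11, then (j=1), then u=-11, then (i=2), then u=-15, then (j=0), then u=-15, then (j=1), then u=-15, then (i=3), then u=-19, then (j=0), then u=-19, then (j=1), then u=-19, then (i=4), then u=-23, then (j=0), then u=-23, then (j=1), then u=-23, then p=-18, then returns 529
verdict: not equivalent; witness: x=1, y=2


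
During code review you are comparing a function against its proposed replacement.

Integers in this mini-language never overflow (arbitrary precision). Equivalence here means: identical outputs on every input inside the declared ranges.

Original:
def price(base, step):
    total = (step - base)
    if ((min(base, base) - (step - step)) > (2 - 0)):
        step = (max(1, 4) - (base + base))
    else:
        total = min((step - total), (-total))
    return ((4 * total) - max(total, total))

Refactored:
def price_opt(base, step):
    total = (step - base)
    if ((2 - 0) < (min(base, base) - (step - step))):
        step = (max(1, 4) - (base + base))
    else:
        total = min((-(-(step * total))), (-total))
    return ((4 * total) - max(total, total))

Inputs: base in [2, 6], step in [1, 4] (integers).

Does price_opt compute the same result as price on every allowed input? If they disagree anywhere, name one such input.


Evaluate both at base=2, step=1.
price: total becomes -1; next ((min(base, base) - (step - step)) > (2 - 0)) evaluates to false; next total becomes 1; next final value 3
price_opt: total becomes -1; next ((2 - 0) < (min(base, base) - (step - step))) evaluates to false; next total becomes -1; next final value -3
3 and -3 differ, so these are not the same function on this domain.
verdict: not equivalent; witness: base=2, step=1


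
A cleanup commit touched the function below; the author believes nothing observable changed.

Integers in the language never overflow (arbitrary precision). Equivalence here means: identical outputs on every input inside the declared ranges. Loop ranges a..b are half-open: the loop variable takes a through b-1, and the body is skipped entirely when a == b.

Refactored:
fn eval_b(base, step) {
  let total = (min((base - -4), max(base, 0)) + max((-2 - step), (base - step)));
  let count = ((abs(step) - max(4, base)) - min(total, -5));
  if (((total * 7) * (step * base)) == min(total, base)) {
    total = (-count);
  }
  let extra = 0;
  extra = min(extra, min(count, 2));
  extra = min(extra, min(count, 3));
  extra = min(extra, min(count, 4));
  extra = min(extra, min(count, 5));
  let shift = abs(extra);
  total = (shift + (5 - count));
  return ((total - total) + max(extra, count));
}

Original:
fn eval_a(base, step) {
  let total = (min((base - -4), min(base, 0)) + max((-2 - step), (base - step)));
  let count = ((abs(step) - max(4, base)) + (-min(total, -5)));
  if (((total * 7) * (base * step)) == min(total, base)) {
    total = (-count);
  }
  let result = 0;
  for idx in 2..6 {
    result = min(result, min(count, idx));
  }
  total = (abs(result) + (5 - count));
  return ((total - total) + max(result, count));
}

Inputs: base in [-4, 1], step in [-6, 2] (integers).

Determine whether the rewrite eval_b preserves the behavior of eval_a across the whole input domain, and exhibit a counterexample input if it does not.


Input base=-4, step=0: 2 from eval_a versus 1 from eval_b.
verdict: not equivalent; witness: base=-4, step=0


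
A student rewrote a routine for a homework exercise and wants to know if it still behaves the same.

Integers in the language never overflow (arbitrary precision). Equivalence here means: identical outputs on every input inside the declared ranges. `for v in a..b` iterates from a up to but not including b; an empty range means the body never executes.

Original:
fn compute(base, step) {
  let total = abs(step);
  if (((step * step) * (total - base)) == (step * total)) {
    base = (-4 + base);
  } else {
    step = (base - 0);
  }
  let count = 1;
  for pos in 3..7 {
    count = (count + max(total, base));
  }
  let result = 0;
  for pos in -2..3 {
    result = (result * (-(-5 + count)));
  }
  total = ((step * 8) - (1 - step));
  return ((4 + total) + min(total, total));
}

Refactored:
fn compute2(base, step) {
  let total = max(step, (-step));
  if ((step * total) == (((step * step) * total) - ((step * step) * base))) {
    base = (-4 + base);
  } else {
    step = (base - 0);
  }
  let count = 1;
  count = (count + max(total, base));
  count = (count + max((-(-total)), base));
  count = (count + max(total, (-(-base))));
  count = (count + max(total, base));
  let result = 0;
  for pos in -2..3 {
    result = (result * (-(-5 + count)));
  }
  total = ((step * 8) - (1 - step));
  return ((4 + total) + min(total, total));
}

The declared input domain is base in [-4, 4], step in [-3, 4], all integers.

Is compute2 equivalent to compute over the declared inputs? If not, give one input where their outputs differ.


Equivalent — the differences include min/max/abs usage differs; arithmetic usage differs; loop structure differs; statement counts differ, yet no declared input distinguishes the two.
Tracing base=4, step=4: compute: total=4, then (((step * step) * (total - base)) == (step * total)) is false, then step=4, then count=1, then (pos=3), then count=5, then (pos=4), then count=9, then (pos=5), then count=13, then (pos=6), then count=17, then result=0, then (pos=-2), then result=0, then (pos=-1), then result=0, then (pos=0), then result=0, then (pos=1), then result=0, then (pos=2), then result=0, then total=35, then returns 74 | compute2: total=4, then ((step * total) == (((step * step) * total) - ((step * step) * base))) is false, then step=4, then count=1, then count=5, then count=9, then count=13, then count=17, then result=0, then (pos=-2), then result=0, then (pos=-1), then result=0, then (pos=0), then result=0, then (pos=1), then result=0, then (pos=2), then result=0, then total=35, then returns 74 — matching result 74.
An exhaustive pass over the 72 declared inputs shows identical outputs.
verdict: equivalent


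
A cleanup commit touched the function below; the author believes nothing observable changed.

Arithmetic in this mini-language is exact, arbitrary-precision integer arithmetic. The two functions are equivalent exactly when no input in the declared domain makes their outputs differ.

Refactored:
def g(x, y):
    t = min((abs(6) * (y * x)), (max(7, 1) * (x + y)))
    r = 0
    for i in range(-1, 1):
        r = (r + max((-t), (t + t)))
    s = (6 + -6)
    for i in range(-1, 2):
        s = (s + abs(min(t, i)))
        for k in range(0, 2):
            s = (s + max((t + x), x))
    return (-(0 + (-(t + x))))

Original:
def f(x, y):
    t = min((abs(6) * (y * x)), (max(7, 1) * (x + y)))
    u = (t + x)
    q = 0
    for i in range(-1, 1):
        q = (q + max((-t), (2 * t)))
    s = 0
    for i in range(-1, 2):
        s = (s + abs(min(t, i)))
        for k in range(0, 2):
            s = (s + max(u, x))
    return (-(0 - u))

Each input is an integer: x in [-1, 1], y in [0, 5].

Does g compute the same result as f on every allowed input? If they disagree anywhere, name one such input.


Side by side, the visible changes include: statement counts differ, arithmetic usage differs, local variable names differ, constant usage differs.
Tracing x=0, y=5: f: t = 0; u = 0; q = 0; [i=-1]; q = 0; [i=0]; q = 0; s = 0; [i=-1]; s = 1; [k=0]; s = 1; [k=1]; s = 1; [i=0]; s = 1; [k=0]; s = 1; [k=1]; s = 1; [i=1]; s = 1; [k=0]; s = 1; [k=1]; s = 1; return 0 | g: t = 0; r = 0; [i=-1]; r = 0; [i=0]; r = 0; s = 0; [i=-1]; s = 1; [k=0]; s = 1; [k=1]; s = 1; [i=0]; s = 1; [k=0]; s = 1; [k=1]; s = 1; [i=1]; s = 1; [k=0]; s = 1; [k=1]; s = 1; return 0 — matching result 0.
An exhaustive pass over the 18 declared inputs shows identical outputs.
verdict: equivalent


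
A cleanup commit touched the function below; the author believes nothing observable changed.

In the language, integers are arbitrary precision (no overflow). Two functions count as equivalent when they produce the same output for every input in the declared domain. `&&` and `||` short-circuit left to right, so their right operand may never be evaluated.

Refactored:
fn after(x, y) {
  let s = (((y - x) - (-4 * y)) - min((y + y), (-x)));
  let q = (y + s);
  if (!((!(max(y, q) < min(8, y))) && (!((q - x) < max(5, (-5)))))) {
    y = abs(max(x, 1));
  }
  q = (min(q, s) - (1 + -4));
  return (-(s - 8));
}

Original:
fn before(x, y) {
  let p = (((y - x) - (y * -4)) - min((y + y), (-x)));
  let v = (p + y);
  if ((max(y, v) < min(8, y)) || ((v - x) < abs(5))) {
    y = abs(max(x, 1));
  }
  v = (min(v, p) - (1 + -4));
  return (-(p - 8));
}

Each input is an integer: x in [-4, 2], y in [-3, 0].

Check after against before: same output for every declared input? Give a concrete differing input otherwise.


Although min/max/abs usage differs, and local variable names differ, and constant usage differs, and boolean connective usage differs, 28/28 inputs agree.
verdict: equivalent


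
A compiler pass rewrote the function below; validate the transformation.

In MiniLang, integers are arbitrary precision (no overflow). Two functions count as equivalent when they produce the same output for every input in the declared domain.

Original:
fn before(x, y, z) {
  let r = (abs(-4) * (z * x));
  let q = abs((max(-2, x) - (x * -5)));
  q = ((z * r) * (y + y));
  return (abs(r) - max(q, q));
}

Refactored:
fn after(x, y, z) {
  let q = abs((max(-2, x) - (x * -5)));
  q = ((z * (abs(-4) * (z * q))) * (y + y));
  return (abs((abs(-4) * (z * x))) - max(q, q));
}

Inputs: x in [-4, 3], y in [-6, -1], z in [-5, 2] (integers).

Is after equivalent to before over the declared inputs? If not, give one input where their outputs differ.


These are not equivalent — on x=-4, y=-6, z=-5 the outputs split (-4720 vs 26480).
before: r = 80; q = 22; q = 4800; return -4720
after: q = 22; q = -26400; return 26480
verdict: not equivalent; witness: x=-4, y=-6, z=-5


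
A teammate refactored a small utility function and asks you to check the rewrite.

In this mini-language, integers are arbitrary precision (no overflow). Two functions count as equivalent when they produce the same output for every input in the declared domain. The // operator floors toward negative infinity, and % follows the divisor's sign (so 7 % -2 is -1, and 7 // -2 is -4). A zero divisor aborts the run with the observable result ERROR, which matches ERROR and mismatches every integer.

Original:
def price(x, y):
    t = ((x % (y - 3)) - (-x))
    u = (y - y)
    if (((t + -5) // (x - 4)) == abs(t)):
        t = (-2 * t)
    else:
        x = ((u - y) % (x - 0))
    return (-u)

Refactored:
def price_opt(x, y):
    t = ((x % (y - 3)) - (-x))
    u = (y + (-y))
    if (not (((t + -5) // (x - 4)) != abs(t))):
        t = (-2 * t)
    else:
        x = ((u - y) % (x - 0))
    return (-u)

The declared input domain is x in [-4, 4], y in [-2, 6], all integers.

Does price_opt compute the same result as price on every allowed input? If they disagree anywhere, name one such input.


Equivalent — the differences include boolean connective usage differs; also arithmetic usage differs; also comparison usage differs, yet no declared input distinguishes the two.
One worked example (x=3, y=4) — price: t=3, then u=0, then (((t + -5) // (x - 4)) == abs(t)) is false, then x=2, then returns 0; price_opt: t=3, then u=0, then (not (((t + -5) // (x - 4)) != abs(t))) is false, then x=2, then returns 0; agreement on 0.
Checked all 81 inputs in the declared domain: the outputs agree on every one.
verdict: equivalent


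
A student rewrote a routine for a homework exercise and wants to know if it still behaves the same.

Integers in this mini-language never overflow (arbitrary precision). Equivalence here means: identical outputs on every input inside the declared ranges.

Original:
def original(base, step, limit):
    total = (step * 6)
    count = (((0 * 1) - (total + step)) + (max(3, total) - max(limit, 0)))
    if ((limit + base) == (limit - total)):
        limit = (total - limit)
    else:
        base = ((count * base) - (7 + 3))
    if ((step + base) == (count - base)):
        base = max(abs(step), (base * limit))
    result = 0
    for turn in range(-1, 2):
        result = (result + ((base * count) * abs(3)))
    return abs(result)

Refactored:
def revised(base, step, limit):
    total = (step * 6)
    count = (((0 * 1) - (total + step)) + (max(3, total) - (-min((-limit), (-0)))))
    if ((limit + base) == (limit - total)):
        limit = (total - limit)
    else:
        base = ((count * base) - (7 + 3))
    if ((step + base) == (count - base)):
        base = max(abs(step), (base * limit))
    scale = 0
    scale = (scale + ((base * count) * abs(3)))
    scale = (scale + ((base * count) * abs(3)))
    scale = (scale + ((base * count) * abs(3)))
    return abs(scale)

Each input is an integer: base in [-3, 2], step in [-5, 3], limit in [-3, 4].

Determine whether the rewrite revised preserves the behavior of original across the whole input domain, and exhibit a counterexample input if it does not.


The two are interchangeable: loop structure differs; also min/max/abs usage differs; also arithmetic usage differs; also constant usage differs; also local variable names differ; also statement counts differ, and every declared input agrees.
Spot check at base=-3, step=0, limit=-2 — original: total=0, then count=3, then ((limit + base) == (limit - total)) is false, then base=-19, then ((step + base) == (count - base)) is false, then result=0, then (turn=-1), then result=-171, then (turn=0), then result=-342, then (turn=1), then result=-513, then returns 513. revised: total=0, then count=3, then ((limit + base) == (limit - total)) is false, then base=-19, then ((step + base) == (count - base)) is false, then scale=0, then scale=-171, then scale=-342, then scale=-513, then returns 513. Both give 513.
Sweeping the whole domain (432 inputs) finds no disagreement.
verdict: equivalent


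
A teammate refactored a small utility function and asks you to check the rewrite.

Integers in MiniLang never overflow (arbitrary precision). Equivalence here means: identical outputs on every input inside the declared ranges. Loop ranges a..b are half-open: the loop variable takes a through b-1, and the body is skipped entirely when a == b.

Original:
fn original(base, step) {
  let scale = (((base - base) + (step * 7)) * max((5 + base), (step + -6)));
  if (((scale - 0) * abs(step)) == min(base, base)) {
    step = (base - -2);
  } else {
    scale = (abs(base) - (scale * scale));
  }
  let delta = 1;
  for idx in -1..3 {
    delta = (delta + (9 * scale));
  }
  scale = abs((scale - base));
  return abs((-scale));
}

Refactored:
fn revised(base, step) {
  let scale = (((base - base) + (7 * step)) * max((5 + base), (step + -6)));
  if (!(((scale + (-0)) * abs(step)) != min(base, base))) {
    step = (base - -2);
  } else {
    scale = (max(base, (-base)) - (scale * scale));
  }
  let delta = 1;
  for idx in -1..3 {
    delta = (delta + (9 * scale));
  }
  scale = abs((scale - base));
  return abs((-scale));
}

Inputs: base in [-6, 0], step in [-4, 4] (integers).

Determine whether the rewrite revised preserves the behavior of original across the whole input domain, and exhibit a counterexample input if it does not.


Side by side, the visible changes include: arithmetic usage differs, comparison usage differs, min/max/abs usage differs, boolean connective usage differs.
Spot check at base=-5, step=1 — original: scale := 0 | (((scale - 0) * abs(step)) == min(base, base)): false | scale := 5 | delta := 1 | iter idx=-1: | delta := 46 | iter idx=0: | delta := 91 | iter idx=1: | delta := 136 | iter idx=2: | delta := 181 | scale := 10 | result 10. revised: scale := 0 | (!(((scale + (-0)) * abs(step)) != min(base, base))): false | scale := 5 | delta := 1 | iter idx=-1: | delta := 46 | iter idx=0: | delta := 91 | iter idx=1: | delta := 136 | iter idx=2: | delta := 181 | scale := 10 | result 10. Both give 10.
Checked all 63 inputs in the declared domain: the outputs agree on every one.
verdict: equivalent


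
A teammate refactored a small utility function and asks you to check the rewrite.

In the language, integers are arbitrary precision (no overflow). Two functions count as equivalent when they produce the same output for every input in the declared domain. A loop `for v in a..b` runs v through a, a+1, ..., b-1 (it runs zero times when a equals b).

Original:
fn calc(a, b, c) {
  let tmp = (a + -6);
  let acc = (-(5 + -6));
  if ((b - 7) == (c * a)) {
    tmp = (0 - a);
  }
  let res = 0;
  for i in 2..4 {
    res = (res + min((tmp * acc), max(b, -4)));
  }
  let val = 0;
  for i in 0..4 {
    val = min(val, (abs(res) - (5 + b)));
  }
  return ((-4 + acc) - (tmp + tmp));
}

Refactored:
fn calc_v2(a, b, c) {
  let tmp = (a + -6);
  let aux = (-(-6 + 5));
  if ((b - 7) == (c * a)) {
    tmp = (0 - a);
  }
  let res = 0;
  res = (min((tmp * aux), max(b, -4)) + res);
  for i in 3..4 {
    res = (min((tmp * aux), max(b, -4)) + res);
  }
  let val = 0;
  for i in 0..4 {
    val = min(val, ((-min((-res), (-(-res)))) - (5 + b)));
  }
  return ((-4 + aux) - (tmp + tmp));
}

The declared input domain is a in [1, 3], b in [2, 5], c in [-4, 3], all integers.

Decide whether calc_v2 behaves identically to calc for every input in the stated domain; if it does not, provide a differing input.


The two versions differ — the changes include arithmetic usage differs, min/max/abs usage differs, loop structure differs, constant usage differs, local variable names differ, statement counts differ.
Spot check at a=3, b=3, c=-1 — calc: tmp becomes -3; next acc becomes 1; next ((b - 7) == (c * a)) evaluates to false; next res becomes 0; next at i=2:; next res becomes -3; next at i=3:; next res becomes -6; next val becomes 0; next at i=0:; next val becomes -2; next at i=1:; next val becomes -2; next at i=2:; next val becomes -2; next at i=3:; next val becomes -2; next final value 3. calc_v2: tmp becomes -3; next aux becomes 1; next ((b - 7) == (c * a)) evaluates to false; next res becomes 0; next res becomes -3; next at i=3:; next res becomes -6; next val becomes 0; next at i=0:; next val becomes -2; next at i=1:; next val becomes -2; next at i=2:; next val becomes -2; next at i=3:; next val becomes -2; next final value 3. Both give 3.
Every one of the 96 inputs gives matching results.
verdict: equivalent


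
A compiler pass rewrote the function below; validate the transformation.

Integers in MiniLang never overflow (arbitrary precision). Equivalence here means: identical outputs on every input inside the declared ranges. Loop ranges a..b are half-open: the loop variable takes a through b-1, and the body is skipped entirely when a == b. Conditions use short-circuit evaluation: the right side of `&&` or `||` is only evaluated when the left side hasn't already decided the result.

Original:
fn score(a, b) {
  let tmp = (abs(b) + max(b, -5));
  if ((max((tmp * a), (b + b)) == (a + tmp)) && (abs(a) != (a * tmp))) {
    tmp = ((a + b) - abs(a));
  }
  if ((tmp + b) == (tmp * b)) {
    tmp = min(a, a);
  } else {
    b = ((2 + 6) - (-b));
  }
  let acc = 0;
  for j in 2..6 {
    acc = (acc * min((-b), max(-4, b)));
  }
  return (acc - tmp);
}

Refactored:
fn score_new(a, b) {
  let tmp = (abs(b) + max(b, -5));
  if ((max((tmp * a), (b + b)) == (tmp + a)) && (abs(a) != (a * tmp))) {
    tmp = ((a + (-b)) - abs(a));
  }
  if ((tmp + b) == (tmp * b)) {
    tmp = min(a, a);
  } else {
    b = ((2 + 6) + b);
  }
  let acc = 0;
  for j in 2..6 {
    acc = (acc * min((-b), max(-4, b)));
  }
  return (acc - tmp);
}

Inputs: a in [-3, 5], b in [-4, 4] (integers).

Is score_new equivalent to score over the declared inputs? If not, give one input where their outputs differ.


The rewrite breaks on a=2, b=1, where the results are -1 and 1.
score: tmp := 2 | ((max((tmp * a), (b + b)) == (a + tmp)) && (abs(a) != (a * tmp))): true | tmp := 1 | ((tmp + b) == (tmp * b)): false | b := 9 | acc := 0 | iter j=2: | acc := 0 | iter j=3: | acc := 0 | iter j=4: | acc := 0 | iter j=5: | acc := 0 | result -1
score_new: tmp := 2 | ((max((tmp * a), (b + b)) == (tmp + a)) && (abs(a) != (a * tmp))): true | tmp := -1 | ((tmp + b) == (tmp * b)): false | b := 9 | acc := 0 | iter j=2: | acc := 0 | iter j=3: | acc := 0 | iter j=4: | acc := 0 | iter j=5: | acc := 0 | result 1
verdict: not equivalent; witness: a=2, b=1


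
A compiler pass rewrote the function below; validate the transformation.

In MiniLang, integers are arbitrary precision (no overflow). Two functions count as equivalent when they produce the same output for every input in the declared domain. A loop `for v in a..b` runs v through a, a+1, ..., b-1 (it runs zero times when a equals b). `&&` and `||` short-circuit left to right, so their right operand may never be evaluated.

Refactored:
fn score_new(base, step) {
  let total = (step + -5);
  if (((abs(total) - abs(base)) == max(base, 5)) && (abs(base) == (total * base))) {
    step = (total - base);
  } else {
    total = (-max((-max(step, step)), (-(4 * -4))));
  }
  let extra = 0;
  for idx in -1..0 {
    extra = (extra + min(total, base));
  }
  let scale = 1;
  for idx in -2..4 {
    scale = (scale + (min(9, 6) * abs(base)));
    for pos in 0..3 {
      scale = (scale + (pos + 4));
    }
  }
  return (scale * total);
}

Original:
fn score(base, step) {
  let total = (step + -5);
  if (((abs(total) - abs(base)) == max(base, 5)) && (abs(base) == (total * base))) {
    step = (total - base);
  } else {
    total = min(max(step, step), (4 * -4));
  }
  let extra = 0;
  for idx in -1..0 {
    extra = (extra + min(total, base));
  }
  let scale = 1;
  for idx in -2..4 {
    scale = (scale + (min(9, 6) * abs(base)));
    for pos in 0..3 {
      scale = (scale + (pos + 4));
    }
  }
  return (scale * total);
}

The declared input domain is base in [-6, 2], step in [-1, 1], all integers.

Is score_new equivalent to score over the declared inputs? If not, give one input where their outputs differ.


Reading the diff, among the changes: min/max/abs usage differs.
Tracing base=1, step=1: score: total=-4, then (((abs(total) - abs(base)) == max(base, 5)) && (abs(base) == (total * base))) is false, then total=-16, then extra=0, then (idx=-1), then extra=-16, then scale=1, then (idx=-2), then scale=7, then (pos=0), then scale=11, then (pos=1), then scale=16, then (pos=2), then scale=22, then (idx=-1), then scale=28, then (pos=0), then scale=32, then (pos=1), then scale=37, then (pos=2), then scale=43, then (idx=0), then scale=49, then (pos=0), then scale=53, then (pos=1), then scale=58, then (pos=2), then scale=64, then (idx=1), then scale=70, then (pos=0), then scale=74, then (pos=1), then scale=79, then (pos=2), then scale=85, then (idx=2), then scale=91, then (pos=0), then scale=95, then (pos=1), then scale=100, then (pos=2), then scale=106, then (idx=3), then scale=112, then (pos=0), then scale=116, then (pos=1), then scale=121, then (pos=2), then scale=127, then returns -2032 | score_new: total=-4, then (((abs(total) - abs(base)) == max(base, 5)) && (abs(base) == (total * base))) is false, then total=-16, then extra=0, then (idx=-1), then extra=-16, then scale=1, then (idx=-2), then scale=7, then (pos=0), then scale=11, then (pos=1), then scale=16, then (pos=2), then scale=22, then (idx=-1), then scale=28, then (pos=0), then scale=32, then (pos=1), then scale=37, then (pos=2), then scale=43, then (idx=0), then scale=49, then (pos=0), then scale=53, then (pos=1), then scale=58, then (pos=2), then scale=64, then (idx=1), then scale=70, then (pos=0), then scale=74, then (pos=1), then scale=79, then (pos=2), then scale=85, then (idx=2), then scale=91, then (pos=0), then scale=95, then (pos=1), then scale=100, then (pos=2), then scale=106, then (idx=3), then scale=112, then (pos=0), then scale=116, then (pos=1), then scale=121, then (pos=2), then scale=127, then returns -2032 — matching result -2032.
Across all 27 domain points the two functions coincide.
verdict: equivalent


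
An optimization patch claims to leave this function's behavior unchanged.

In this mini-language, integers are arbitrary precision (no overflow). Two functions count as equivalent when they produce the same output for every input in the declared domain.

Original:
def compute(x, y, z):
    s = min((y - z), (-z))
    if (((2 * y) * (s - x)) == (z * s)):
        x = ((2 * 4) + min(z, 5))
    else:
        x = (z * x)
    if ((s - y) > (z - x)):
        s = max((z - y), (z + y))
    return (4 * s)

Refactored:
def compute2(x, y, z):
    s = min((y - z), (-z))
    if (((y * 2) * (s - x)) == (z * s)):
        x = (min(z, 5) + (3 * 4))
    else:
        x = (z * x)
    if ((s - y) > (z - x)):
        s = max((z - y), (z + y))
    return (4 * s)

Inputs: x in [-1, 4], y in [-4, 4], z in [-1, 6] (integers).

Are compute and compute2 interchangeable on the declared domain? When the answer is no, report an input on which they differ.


There is a counterexample at x=0, y=3, z=6: -24 on one side, 36 on the other.
compute: s becomes -6; next (((2 * y) * (s - x)) == (z * s)) evaluates to true; next x becomes 13; next ((s - y) > (z - x)) evaluates to false; next final value -24
compute2: s becomes -6; next (((y * 2) * (s - x)) == (z * s)) evaluates to true; next x becomes 17; next ((s - y) > (z - x)) evaluates to true; next s becomes 9; next final value 36
verdict: not equivalent; witness: x=0, y=3, z=6


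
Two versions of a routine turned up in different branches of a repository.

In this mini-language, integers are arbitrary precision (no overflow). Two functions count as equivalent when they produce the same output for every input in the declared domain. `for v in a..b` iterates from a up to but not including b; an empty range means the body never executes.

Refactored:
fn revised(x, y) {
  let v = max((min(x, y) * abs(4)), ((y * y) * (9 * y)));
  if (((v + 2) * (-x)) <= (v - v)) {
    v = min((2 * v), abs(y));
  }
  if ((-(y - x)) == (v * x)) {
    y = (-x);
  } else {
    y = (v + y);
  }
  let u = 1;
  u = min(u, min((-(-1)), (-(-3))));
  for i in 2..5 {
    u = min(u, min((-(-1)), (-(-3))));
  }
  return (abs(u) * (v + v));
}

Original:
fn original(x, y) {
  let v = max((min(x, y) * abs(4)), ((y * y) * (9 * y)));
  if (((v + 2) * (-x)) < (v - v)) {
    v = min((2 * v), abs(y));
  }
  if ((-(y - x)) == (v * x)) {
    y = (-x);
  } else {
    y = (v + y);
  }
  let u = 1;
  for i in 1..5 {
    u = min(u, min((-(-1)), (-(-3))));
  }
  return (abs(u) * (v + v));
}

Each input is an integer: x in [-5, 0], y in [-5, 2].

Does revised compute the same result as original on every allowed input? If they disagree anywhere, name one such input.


There is a counterexample at x=0, y=-5: -40 on one side, -80 on the other.
original: v := -20 | (((v + 2) * (-x)) < (v - v)): false | ((-(y - x)) == (v * x)): false | y := -25 | u := 1 | iter i=1: | u := 1 | iter i=2: | u := 1 | iter i=3: | u := 1 | iter i=4: | u := 1 | result -40
revised: v := -20 | (((v + 2) * (-x)) <= (v - v)): true | v := -40 | ((-(y - x)) == (v * x)): false | y := -45 | u := 1 | u := 1 | iter i=2: | u := 1 | iter i=3: | u := 1 | iter i=4: | u := 1 | result -80
verdict: not equivalent; witness: x=0, y=-5


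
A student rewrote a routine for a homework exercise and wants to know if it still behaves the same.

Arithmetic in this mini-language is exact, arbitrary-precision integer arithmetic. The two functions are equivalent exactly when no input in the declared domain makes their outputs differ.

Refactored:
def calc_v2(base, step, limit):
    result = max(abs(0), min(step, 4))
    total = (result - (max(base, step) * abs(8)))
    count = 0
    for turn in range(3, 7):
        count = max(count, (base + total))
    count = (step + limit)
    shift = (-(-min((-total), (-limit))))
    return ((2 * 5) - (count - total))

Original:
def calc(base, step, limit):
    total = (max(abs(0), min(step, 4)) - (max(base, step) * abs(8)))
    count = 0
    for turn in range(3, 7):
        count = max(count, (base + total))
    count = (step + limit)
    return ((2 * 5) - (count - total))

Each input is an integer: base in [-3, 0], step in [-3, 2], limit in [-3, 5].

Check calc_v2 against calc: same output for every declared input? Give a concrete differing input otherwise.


Equivalent — the differences include local variable names differ; also statement counts differ; also min/max/abs usage differs, yet no declared input distinguishes the two.
Spot check at base=0, step=-2, limit=1 — calc: total becomes 0; next count becomes 0; next at turn=3:; next count becomes 0; next at turn=4:; next count becomes 0; next at turn=5:; next count becomes 0; next at turn=6:; next count becomes 0; next count becomes -1; next final value 11. calc_v2: result becomes 0; next total becomes 0; next count becomes 0; next at turn=3:; next count becomes 0; next at turn=4:; next count becomes 0; next at turn=5:; next count becomes 0; next at turn=6:; next count becomes 0; next count becomes -1; next shift becomes -1; next final value 11. Both give 11.
Sweeping the whole domain (216 inputs) finds no disagreement.
verdict: equivalent


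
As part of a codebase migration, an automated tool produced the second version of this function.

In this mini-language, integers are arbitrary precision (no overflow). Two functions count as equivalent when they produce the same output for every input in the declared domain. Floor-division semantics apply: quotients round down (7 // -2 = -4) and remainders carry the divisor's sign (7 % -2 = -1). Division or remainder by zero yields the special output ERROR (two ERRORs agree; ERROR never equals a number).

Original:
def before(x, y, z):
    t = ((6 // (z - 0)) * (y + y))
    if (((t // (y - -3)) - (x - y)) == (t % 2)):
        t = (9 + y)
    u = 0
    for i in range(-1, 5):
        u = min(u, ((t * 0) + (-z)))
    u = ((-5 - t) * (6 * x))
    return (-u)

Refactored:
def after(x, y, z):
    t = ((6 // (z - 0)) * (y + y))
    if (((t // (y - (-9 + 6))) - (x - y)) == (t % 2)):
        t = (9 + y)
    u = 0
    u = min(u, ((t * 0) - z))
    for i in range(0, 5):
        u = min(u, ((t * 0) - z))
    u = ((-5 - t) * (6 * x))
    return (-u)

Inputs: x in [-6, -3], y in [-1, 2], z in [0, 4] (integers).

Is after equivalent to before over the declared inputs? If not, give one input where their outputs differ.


Equivalent — the differences include loop structure differs, and min/max/abs usage differs, and arithmetic usage differs, and statement counts differ, and constant usage differs, yet no declared input distinguishes the two.
As a probe, take x=-5, y=0, z=2: before runs t=0, then (((t // (y - -3)) - (x - y)) == (t % 2)) is false, then u=0, then (i=-1), then u=-2, then (i=0), then u=-2, then (i=1), then u=-2, then (i=2), then u=-2, then (i=3), then u=-2, then (i=4), then u=-2, then u=150, then returns -150; after runs t=0, then (((t // (y - (-9 + 6))) - (x - y)) == (t % 2)) is false, then u=0, then u=-2, then (i=0), then u=-2, then (i=1), then u=-2, then (i=2), then u=-2, then (i=3), then u=-2, then (i=4), then u=-2, then u=150, then returns -150; both end at -150.
An exhaustive pass over the 80 declared inputs shows identical outputs.
verdict: equivalent


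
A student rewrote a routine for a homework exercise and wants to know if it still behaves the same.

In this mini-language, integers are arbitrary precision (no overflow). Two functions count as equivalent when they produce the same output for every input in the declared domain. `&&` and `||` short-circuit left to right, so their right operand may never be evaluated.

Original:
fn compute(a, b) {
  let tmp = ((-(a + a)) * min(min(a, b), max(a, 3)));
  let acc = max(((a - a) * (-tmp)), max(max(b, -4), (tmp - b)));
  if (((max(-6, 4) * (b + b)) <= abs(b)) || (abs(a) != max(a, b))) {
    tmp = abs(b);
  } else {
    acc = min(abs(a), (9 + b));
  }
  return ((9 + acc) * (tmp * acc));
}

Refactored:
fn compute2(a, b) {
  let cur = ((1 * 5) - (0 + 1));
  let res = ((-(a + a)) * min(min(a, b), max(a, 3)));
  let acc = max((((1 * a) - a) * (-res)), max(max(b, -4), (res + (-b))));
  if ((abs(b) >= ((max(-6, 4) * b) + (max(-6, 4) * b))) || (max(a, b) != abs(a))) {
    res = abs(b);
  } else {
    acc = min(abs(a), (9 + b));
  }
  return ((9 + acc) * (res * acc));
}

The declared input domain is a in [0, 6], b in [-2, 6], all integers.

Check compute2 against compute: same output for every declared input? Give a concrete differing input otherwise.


The two are interchangeable: constant usage differs; and arithmetic usage differs; and min/max/abs usage differs; and comparison usage differs; and local variable names differ; and statement counts differ, and every declared input agrees.
Tracing a=4, b=2: compute: tmp := -16 | acc := 2 | (((max(-6, 4) * (b + b)) <= abs(b)) || (abs(a) != max(a, b))): false | acc := 4 | result -832 | compute2: cur := 4 | res := -16 | acc := 2 | ((abs(b) >= ((max(-6, 4) * b) + (max(-6, 4) * b))) || (max(a, b) != abs(a))): false | acc := 4 | result -832 — matching result -832.
Every one of the 63 inputs gives matching results.
verdict: equivalent


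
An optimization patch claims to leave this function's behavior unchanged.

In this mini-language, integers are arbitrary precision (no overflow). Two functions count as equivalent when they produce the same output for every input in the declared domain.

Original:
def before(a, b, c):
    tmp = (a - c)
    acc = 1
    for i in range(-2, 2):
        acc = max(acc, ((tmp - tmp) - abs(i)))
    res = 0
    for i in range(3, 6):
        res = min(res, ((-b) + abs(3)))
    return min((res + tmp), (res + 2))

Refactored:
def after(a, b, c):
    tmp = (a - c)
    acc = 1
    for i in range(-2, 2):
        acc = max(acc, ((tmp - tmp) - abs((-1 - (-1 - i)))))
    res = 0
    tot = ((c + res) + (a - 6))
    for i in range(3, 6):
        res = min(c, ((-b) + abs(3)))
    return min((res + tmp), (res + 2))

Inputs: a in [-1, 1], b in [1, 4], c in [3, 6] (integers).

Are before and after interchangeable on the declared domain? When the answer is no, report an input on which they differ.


Try a=-1, b=1, c=3.
before: tmp becomes -4; next acc becomes 1; next at i=-2:; next acc becomes 1; next at i=-1:; next acc becomes 1; next at i=0:; next acc becomes 1; next at i=1:; next acc becomes 1; next res becomes 0; next at i=3:; next res becomes 0; next at i=4:; next res becomes 0; next at i=5:; next res becomes 0; next final value -4
after: tmp becomes -4; next acc becomes 1; next at i=-2:; next acc becomes 1; next at i=-1:; next acc becomes 1; next at i=0:; next acc becomes 1; next at i=1:; next acc becomes 1; next res becomes 0; next tot becomes -4; next at i=3:; next res becomes 2; next at i=4:; next res becomes 2; next at i=5:; next res becomes 2; next final value -2
-4 and -2 differ, so these are not the same function on this domain.
verdict: not equivalent; witness: a=-1, b=1, c=3
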